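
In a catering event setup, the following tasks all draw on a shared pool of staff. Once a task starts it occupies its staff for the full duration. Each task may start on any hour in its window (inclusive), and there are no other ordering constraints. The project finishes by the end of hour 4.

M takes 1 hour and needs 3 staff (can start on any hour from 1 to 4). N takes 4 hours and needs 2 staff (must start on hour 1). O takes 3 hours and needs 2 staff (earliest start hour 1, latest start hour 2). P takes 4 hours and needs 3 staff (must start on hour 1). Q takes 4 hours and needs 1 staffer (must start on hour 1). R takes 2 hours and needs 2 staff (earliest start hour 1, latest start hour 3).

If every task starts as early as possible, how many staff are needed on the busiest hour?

13

Early-start schedule: M@1, N@1, O@1, P@1, Q@1, R@1.
Load per hour: hour 1: 13, hour 2: 10, hour 3: 8, hour 4: 6.
Peak is 13.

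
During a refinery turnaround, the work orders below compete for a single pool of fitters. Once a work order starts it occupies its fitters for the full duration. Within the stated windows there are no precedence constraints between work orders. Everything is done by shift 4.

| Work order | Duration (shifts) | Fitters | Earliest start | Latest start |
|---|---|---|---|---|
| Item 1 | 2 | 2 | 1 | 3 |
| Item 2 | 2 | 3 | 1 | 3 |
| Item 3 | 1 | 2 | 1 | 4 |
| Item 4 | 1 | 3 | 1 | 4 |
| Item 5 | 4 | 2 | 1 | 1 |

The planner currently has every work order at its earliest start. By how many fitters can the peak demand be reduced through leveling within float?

Early-start peak: s1:12  s2:7  s3:2  s4:2 ⇒ 12.
Leveled (Item 1@1, Item 2@1, Item 3@3, Item 4@3, Item 5@1): s1:7  s2:7  s3:7  s4:2 ⇒ 7.
Reduction 12 − 7 = 5.

5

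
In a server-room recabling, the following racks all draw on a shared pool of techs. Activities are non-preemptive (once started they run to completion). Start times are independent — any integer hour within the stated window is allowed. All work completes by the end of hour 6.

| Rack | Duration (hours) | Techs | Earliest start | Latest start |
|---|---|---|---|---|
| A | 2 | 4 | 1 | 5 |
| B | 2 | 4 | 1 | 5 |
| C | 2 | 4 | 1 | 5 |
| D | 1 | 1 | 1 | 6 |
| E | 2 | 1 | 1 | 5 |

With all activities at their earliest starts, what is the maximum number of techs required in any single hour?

14

Early-start schedule: A@1, B@1, C@1, D@1, E@1.
Load per hour: hour 1: 14, hour 2: 13, hour 3: 0, hour 4: 0, hour 5: 0, hour 6: 0.
Peak is 14.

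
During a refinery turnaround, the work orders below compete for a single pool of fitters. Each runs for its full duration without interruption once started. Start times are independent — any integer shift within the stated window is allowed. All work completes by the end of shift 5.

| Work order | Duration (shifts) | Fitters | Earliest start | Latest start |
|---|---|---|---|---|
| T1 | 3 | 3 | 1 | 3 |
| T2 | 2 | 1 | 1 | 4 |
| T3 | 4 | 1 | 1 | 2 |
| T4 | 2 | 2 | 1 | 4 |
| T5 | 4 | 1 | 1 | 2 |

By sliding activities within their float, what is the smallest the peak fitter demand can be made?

5

Early-start (T1@1, T2@1, T3@1, T4@1, T5@1) gives peak 8: s1:8  s2:8  s3:5  s4:2  s5:0.
Shift T2→4, T4→4.
Schedule T1@1, T2@4, T3@1, T4@4, T5@1: s1:5  s2:5  s3:5  s4:5  s5:3 — peak 5.
Total fitter-shifts = 23 over 5 shifts ⇒ peak ≥ ⌈23/5⌉ = 5, so 5 is optimal.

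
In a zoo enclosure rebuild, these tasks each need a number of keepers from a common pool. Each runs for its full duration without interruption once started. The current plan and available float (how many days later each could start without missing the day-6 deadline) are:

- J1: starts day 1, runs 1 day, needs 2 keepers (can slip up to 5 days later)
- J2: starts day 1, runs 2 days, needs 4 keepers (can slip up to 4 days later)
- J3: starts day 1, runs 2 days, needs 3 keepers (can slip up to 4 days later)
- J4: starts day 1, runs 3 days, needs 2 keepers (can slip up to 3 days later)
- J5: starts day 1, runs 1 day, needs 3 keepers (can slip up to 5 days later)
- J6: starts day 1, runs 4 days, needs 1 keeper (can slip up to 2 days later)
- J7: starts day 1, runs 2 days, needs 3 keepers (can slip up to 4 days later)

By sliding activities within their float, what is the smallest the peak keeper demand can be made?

Early-start (J1@1, J2@1, J3@1, J4@1, J5@1, J6@1, J7@1) gives peak 18: d1:18  d2:13  d3:3  d4:1  d5:0  d6:0.
Shift J3→3, J4→3, J5→6, J6→2, J7→5.
Schedule J1@1, J2@1, J3@3, J4@3, J5@6, J6@2, J7@5: d1:6  d2:5  d3:6  d4:6  d5:6  d6:6 — peak 6.
Total keeper-days = 35 over 6 days ⇒ peak ≥ ⌈35/6⌉ = 6, so 6 is optimal.

6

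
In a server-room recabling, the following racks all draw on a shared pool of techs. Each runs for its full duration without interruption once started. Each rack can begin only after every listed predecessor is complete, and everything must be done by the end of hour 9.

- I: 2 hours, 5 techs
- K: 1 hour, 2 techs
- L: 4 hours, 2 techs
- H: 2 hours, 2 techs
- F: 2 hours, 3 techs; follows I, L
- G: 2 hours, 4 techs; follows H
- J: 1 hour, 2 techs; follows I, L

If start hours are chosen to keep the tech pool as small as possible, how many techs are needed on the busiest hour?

6

Early-start (I@1, K@1, L@1, H@1, F@5, G@3, J@5) gives peak 11: h1:11  h2:9  h3:6  h4:6  h5:5  h6:3  h7:0  h8:0  h9:0.
Shift K→3, L→3, H→3, F→7, G→5, J→7.
Schedule I@1, K@3, L@3, H@3, F@7, G@5, J@7: h1:5  h2:5  h3:6  h4:4  h5:6  h6:6  h7:5  h8:3  h9:0 — peak 6.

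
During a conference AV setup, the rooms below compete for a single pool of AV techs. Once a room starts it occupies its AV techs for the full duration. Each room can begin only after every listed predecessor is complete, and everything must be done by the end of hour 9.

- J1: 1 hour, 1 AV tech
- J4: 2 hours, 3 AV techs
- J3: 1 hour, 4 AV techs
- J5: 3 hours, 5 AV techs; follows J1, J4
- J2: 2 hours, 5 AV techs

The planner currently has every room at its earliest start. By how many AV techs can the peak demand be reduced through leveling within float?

8

Early-start peak: h1:13  h2:8  h3:5  h4:5  h5:5  h6:0  h7:0  h8:0  h9:0 ⇒ 13.
Leveled (J1@1, J4@1, J3@3, J5@4, J2@7): h1:4  h2:3  h3:4  h4:5  h5:5  h6:5  h7:5  h8:5  h9:0 ⇒ 5.
Reduction 13 − 5 = 8.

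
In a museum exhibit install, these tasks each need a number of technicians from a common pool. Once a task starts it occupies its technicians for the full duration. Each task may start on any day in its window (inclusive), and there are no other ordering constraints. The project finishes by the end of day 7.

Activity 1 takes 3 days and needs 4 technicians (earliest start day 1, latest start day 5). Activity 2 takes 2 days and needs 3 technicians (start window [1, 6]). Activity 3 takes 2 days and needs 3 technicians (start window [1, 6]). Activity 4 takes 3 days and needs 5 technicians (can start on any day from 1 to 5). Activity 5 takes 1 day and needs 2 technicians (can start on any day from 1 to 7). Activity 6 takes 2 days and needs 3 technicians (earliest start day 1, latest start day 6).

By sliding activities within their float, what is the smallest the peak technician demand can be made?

8

Early-start (Activity 1@1, Activity 2@1, Activity 3@1, Activity 4@1, Activity 5@1, Activity 6@1) gives peak 20: d1:20  d2:18  d3:9  d4:0  d5:0  d6:0  d7:0.
Shift Activity 3→3, Activity 4→4, Activity 5→5, Activity 6→6.
Schedule Activity 1@1, Activity 2@1, Activity 3@3, Activity 4@4, Activity 5@5, Activity 6@6: d1:7  d2:7  d3:7  d4:8  d5:7  d6:8  d7:3 — peak 8.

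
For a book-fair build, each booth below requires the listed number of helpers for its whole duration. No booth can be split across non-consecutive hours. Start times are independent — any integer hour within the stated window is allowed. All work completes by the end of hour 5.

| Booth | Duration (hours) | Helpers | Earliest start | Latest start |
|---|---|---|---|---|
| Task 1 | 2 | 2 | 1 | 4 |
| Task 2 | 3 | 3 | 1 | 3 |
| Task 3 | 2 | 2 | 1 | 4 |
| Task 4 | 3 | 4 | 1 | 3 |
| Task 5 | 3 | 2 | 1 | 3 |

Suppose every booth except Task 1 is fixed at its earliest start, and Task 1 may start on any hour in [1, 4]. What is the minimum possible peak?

11

Task 1@1: h1:13  h2:13  h3:9  h4:0  h5:0 → peak 13
Task 1@2: h1:11  h2:13  h3:11  h4:0  h5:0 → peak 13
Task 1@3: h1:11  h2:11  h3:11  h4:2  h5:0 → peak 11
Task 1@4: h1:11  h2:11  h3:9  h4:2  h5:2 → peak 11
Best is Task 1@3, peak 11.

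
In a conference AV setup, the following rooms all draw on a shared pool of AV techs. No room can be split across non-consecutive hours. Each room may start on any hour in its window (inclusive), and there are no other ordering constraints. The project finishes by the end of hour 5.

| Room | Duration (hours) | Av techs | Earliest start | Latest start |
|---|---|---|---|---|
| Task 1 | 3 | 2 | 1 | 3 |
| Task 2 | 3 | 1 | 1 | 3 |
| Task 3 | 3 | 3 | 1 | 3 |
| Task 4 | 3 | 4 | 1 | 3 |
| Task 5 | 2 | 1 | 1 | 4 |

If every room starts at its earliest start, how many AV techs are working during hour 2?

At early start, hour 2 has: Task 1, Task 2, Task 3, Task 4, Task 5.
Demand: 2 + 1 + 3 + 4 + 1 = 11.

11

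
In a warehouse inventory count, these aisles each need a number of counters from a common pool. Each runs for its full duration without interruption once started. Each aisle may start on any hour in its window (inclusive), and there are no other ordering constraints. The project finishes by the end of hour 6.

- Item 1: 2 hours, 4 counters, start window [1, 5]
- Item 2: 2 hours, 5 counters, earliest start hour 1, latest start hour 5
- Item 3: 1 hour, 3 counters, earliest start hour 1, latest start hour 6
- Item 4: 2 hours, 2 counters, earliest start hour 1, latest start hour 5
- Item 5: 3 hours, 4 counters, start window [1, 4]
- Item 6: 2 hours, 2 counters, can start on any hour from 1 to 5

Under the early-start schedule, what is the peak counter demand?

20

Early-start schedule: Item 1@1, Item 2@1, Item 3@1, Item 4@1, Item 5@1, Item 6@1.
Load per hour: hour 1: 20, hour 2: 17, hour 3: 4, hour 4: 0, hour 5: 0, hour 6: 0.
Peak is 20.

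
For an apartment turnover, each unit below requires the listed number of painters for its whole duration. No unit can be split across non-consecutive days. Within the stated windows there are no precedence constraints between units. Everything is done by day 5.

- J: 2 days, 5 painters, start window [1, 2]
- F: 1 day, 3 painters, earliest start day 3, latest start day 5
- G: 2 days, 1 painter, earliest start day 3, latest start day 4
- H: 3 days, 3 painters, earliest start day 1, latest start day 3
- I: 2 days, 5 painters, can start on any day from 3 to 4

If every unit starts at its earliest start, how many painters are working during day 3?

12

At early start, day 3 has: F, G, H, I.
Demand: 3 + 1 + 3 + 5 = 12.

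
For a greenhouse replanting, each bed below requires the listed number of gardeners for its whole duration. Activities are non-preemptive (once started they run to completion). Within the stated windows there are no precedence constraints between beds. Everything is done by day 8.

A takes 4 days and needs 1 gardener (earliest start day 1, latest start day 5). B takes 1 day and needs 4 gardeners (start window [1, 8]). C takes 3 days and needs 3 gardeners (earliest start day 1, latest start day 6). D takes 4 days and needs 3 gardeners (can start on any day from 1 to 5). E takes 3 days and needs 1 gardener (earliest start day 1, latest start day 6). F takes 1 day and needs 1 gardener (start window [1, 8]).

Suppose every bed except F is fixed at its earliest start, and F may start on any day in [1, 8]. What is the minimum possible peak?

12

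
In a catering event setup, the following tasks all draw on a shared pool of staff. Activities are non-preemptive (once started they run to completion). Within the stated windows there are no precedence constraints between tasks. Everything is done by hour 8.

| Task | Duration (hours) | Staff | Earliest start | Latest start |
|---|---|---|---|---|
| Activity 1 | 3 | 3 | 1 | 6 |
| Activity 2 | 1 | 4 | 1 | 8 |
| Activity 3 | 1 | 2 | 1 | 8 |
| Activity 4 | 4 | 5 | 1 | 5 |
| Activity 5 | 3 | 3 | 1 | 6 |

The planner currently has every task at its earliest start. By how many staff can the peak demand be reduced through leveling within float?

Early-start peak: h1:17  h2:11  h3:11  h4:5  h5:0  h6:0  h7:0  h8:0 ⇒ 17.
Leveled (Activity 1@1, Activity 2@4, Activity 3@4, Activity 4@5, Activity 5@1): h1:6  h2:6  h3:6  h4:6  h5:5  h6:5  h7:5  h8:5 ⇒ 6.
Reduction 17 − 6 = 11.

11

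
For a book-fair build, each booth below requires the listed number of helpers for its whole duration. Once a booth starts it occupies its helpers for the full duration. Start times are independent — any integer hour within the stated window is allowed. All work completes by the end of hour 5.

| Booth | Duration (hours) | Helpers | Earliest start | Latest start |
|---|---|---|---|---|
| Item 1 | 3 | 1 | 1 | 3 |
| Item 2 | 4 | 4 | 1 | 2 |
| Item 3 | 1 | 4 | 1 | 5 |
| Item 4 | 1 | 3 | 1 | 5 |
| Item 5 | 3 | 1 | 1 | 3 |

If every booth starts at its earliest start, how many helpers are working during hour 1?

At early start, hour 1 has: Item 1, Item 2, Item 3, Item 4, Item 5.
Demand: 1 + 4 + 4 + 3 + 1 = 13.

13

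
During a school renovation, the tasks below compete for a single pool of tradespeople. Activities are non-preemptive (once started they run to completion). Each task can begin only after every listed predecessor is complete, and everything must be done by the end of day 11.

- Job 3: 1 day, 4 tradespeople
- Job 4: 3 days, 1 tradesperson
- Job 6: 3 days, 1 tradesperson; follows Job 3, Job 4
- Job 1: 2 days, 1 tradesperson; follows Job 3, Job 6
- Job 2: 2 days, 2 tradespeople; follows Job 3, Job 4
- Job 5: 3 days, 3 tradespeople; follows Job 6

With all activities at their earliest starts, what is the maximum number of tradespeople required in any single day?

Early-start schedule: Job 3@1, Job 4@1, Job 6@4, Job 1@7, Job 2@4, Job 5@7.
Load per day: day 1: 5, day 2: 1, day 3: 1, day 4: 3, day 5: 3, day 6: 1, day 7: 4, day 8: 4, day 9: 3, day 10: 0, day 11: 0.
Peak is 5.

5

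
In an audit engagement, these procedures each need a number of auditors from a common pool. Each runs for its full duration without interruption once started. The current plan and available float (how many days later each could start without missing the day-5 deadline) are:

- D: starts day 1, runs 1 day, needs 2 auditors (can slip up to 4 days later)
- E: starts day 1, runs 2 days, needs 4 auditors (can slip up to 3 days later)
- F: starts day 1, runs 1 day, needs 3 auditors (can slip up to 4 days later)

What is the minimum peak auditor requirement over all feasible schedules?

Early-start (D@1, E@1, F@1) gives peak 9: d1:9  d2:4  d3:0  d4:0  d5:0.
Shift E→2, F→4.
Schedule D@1, E@2, F@4: d1:2  d2:4  d3:4  d4:3  d5:0 — peak 4.

4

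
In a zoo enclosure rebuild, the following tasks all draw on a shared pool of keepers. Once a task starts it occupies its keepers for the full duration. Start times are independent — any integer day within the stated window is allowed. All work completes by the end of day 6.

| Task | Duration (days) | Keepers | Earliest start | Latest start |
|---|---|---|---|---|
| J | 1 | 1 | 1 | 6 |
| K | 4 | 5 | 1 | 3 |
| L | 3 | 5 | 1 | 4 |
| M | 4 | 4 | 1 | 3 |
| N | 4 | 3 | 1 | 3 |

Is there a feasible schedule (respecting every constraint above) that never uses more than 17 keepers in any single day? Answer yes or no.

yes

Schedule J@1, K@1, L@1, M@1, N@2: d1:15  d2:17  d3:17  d4:12  d5:3  d6:0 — peak 17 ≤ 17.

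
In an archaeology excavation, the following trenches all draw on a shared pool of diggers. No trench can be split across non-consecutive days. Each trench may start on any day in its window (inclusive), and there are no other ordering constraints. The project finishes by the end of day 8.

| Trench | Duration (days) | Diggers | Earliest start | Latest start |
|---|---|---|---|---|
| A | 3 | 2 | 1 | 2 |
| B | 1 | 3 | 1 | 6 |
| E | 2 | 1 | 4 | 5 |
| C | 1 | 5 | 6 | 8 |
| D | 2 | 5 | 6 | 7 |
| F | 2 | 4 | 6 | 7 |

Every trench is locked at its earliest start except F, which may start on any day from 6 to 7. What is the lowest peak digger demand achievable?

F@6: d1:5  d2:2  d3:2  d4:1  d5:1  d6:14  d7:9  d8:0 → peak 14
F@7: d1:5  d2:2  d3:2  d4:1  d5:1  d6:10  d7:9  d8:4 → peak 10
Best is F@7, peak 10.

10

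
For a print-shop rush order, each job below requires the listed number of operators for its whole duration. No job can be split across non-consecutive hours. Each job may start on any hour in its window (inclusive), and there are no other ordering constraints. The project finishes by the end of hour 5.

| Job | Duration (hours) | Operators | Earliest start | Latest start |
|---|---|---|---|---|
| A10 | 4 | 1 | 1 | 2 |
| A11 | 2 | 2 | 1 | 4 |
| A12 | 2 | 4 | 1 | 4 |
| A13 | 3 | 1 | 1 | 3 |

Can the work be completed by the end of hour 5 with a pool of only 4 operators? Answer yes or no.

no

The minimum achievable peak is 5; 4 < 5, so no feasible schedule stays within the cap.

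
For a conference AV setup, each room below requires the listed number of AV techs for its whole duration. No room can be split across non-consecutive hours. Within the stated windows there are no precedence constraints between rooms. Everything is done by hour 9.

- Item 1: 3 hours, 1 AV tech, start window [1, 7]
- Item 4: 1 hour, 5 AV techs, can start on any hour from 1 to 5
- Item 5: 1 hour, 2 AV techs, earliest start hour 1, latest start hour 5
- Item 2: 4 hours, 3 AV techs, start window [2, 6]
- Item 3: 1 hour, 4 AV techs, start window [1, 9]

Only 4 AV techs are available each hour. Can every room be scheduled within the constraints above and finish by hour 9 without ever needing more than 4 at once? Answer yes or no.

no

The minimum achievable peak is 5; 4 < 5, so no feasible schedule stays within the cap.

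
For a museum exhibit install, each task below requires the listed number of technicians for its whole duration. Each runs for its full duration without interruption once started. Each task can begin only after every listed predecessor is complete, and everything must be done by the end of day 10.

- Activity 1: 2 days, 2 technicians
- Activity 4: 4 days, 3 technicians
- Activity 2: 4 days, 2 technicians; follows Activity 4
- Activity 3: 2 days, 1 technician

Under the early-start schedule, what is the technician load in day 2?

At early start, day 2 has: Activity 1, Activity 4, Activity 3.
Demand: 2 + 3 + 1 = 6.

6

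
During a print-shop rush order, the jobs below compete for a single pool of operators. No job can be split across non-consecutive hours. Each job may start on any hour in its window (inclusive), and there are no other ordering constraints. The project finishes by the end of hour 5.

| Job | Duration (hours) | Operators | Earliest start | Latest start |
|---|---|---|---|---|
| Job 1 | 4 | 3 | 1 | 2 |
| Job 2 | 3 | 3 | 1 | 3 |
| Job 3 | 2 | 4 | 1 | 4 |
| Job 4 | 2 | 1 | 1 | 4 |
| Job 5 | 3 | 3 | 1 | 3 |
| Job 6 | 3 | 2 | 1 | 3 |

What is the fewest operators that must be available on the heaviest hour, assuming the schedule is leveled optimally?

11

Early-start (Job 1@1, Job 2@1, Job 3@1, Job 4@1, Job 5@1, Job 6@1) gives peak 16: h1:16  h2:16  h3:11  h4:3  h5:0.
Shift Job 5→3, Job 6→3.
Schedule Job 1@1, Job 2@1, Job 3@1, Job 4@1, Job 5@3, Job 6@3: h1:11  h2:11  h3:11  h4:8  h5:5 — peak 11.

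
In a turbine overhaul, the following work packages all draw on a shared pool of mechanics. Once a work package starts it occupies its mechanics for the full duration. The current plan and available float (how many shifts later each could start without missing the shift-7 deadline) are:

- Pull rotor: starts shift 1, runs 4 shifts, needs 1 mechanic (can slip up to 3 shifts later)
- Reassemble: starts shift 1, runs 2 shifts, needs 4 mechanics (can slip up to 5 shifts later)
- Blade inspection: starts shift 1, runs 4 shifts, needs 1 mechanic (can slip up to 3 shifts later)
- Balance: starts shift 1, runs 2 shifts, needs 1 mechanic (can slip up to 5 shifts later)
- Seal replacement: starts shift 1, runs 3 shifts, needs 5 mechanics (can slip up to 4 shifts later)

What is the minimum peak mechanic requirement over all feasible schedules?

6

Early-start (Pull rotor@1, Reassemble@1, Blade inspection@1, Balance@1, Seal replacement@1) gives peak 12: s1:12  s2:12  s3:7  s4:2  s5:0  s6:0  s7:0.
Shift Balance→3, Seal replacement→5.
Schedule Pull rotor@1, Reassemble@1, Blade inspection@1, Balance@3, Seal replacement@5: s1:6  s2:6  s3:3  s4:3  s5:5  s6:5  s7:5 — peak 6.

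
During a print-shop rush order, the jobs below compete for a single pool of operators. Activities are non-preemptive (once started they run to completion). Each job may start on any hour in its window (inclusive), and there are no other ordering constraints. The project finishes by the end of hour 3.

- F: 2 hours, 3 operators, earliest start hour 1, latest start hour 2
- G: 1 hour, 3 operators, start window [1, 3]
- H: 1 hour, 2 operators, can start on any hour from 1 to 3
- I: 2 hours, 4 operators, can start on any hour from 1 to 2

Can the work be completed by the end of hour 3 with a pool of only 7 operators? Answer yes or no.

Schedule F@1, G@1, H@3, I@2: h1:6  h2:7  h3:6 — peak 7 ≤ 7.

yes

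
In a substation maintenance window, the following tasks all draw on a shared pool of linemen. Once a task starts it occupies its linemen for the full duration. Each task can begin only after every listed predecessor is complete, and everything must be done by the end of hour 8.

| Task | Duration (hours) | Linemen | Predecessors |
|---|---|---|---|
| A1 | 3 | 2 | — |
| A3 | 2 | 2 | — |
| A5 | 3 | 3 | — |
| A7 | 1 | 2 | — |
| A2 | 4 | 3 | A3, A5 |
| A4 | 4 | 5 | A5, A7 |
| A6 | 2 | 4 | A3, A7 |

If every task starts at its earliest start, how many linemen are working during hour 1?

At early start, hour 1 has: A1, A3, A5, A7.
Demand: 2 + 2 + 3 + 2 = 9.

9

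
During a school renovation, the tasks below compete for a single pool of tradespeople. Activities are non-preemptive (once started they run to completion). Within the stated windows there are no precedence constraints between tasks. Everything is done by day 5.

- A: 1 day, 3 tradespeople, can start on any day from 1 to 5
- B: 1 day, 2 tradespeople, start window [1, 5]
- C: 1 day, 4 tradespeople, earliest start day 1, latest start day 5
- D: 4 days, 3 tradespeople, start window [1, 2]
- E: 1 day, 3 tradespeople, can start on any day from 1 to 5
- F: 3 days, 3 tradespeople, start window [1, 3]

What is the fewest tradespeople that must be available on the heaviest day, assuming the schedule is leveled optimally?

8

Early-start (A@1, B@1, C@1, D@1, E@1, F@1) gives peak 18: d1:18  d2:6  d3:6  d4:3  d5:0.
Shift C→2, E→5, F→3.
Schedule A@1, B@1, C@2, D@1, E@5, F@3: d1:8  d2:7  d3:6  d4:6  d5:6 — peak 8.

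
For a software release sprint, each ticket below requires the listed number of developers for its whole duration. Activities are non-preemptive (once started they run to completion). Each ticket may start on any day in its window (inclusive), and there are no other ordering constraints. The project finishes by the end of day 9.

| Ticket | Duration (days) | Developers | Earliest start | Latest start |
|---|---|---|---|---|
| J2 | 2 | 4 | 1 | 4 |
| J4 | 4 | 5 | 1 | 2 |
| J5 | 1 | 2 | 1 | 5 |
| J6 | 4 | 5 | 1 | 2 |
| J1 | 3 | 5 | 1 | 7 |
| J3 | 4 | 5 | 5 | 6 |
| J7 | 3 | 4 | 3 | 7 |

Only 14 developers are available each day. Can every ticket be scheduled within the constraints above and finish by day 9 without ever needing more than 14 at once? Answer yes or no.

yes

Schedule J2@1, J4@1, J5@1, J6@2, J1@5, J3@6, J7@3: d1:11  d2:14  d3:14  d4:14  d5:14  d6:10  d7:10  d8:5  d9:5 — peak 14 ≤ 14.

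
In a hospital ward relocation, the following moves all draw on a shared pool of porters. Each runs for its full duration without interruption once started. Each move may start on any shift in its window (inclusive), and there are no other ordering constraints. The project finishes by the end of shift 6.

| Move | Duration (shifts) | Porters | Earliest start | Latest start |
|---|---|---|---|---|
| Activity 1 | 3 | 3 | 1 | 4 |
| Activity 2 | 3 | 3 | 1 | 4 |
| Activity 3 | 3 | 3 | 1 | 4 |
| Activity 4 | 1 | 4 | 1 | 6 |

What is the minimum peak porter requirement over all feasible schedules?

7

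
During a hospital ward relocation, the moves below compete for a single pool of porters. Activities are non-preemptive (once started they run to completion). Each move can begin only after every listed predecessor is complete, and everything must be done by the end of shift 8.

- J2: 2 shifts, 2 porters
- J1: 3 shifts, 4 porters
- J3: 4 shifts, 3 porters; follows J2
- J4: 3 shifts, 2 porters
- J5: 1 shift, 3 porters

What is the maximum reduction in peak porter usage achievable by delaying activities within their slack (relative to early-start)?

Early-start peak: s1:11  s2:8  s3:9  s4:3  s5:3  s6:3  s7:0  s8:0 ⇒ 11.
Leveled (J2@1, J1@1, J3@4, J4@3, J5@6): s1:6  s2:6  s3:6  s4:5  s5:5  s6:6  s7:3  s8:0 ⇒ 6.
Reduction 11 − 6 = 5.

5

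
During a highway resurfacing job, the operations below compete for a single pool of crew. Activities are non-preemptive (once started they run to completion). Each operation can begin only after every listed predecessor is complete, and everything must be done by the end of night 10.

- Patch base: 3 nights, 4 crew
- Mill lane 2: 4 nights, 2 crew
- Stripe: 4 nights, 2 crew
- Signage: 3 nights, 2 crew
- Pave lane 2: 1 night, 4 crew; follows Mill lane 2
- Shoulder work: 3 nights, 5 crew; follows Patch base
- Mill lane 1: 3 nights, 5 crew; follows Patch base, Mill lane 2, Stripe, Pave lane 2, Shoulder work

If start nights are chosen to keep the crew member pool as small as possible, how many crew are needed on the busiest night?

9

Early-start (Patch base@1, Mill lane 2@1, Stripe@1, Signage@1, Pave lane 2@5, Shoulder work@4, Mill lane 1@7) gives peak 10: n1:10  n2:10  n3:10  n4:9  n5:9  n6:5  n7:5  n8:5  n9:5  n10:0.
Shift Signage→4, Pave lane 2→7, Shoulder work→5, Mill lane 1→8.
Schedule Patch base@1, Mill lane 2@1, Stripe@1, Signage@4, Pave lane 2@7, Shoulder work@5, Mill lane 1@8: n1:8  n2:8  n3:8  n4:6  n5:7  n6:7  n7:9  n8:5  n9:5  n10:5 — peak 9.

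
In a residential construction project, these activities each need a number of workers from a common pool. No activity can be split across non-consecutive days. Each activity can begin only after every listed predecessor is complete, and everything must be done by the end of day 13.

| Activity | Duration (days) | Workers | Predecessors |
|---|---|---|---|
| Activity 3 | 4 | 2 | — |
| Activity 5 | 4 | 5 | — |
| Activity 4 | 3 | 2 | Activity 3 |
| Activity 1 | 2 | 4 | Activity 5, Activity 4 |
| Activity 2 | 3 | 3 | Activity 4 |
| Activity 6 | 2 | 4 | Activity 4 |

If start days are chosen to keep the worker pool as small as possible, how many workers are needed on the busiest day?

Early-start (Activity 3@1, Activity 5@1, Activity 4@5, Activity 1@8, Activity 2@8, Activity 6@8) gives peak 11: d1:7  d2:7  d3:7  d4:7  d5:2  d6:2  d7:2  d8:11  d9:11  d10:3  d11:0  d12:0  d13:0.
Shift Activity 6→10.
Schedule Activity 3@1, Activity 5@1, Activity 4@5, Activity 1@8, Activity 2@8, Activity 6@10: d1:7  d2:7  d3:7  d4:7  d5:2  d6:2  d7:2  d8:7  d9:7  d10:7  d11:4  d12:0  d13:0 — peak 7.

7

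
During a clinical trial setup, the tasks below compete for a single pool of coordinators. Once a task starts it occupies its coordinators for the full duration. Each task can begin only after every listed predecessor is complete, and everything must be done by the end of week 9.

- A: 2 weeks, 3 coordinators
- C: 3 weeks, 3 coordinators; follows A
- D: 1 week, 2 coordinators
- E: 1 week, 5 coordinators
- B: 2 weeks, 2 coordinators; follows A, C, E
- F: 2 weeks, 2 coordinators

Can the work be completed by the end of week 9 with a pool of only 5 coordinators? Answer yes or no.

yes

Schedule A@1, C@3, D@1, E@6, B@7, F@2: w1:5  w2:5  w3:5  w4:3  w5:3  w6:5  w7:2  w8:2  w9:0 — peak 5 ≤ 5.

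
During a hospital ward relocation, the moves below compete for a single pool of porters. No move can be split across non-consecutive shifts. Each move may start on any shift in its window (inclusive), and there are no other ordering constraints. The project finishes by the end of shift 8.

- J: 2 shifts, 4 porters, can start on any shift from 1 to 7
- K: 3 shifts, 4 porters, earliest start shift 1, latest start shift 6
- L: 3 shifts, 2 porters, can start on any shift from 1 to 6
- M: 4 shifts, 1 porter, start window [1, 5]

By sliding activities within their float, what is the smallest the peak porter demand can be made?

5

Early-start (J@1, K@1, L@1, M@1) gives peak 11: s1:11  s2:11  s3:7  s4:1  s5:0  s6:0  s7:0  s8:0.
Shift K→3, L→6.
Schedule J@1, K@3, L@6, M@1: s1:5  s2:5  s3:5  s4:5  s5:4  s6:2  s7:2  s8:2 — peak 5.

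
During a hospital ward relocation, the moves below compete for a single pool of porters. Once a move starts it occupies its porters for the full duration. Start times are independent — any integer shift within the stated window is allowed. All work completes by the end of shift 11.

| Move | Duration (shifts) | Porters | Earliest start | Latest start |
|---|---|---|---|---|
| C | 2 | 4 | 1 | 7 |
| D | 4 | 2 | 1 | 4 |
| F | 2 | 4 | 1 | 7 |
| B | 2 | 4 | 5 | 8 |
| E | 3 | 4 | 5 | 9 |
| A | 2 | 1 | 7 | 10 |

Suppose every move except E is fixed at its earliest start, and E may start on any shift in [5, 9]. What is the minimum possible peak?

10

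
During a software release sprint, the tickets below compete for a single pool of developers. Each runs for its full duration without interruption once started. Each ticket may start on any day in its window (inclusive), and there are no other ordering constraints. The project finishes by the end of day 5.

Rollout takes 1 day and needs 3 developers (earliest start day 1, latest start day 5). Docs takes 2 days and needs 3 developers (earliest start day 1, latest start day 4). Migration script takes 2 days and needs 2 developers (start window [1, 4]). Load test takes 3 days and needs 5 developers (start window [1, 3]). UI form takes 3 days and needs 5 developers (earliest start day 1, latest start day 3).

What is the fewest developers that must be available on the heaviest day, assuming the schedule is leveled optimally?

10

Early-start (Rollout@1, Docs@1, Migration script@1, Load test@1, UI form@1) gives peak 18: d1:18  d2:15  d3:10  d4:0  d5:0.
Shift Load test→2, UI form→3.
Schedule Rollout@1, Docs@1, Migration script@1, Load test@2, UI form@3: d1:8  d2:10  d3:10  d4:10  d5:5 — peak 10.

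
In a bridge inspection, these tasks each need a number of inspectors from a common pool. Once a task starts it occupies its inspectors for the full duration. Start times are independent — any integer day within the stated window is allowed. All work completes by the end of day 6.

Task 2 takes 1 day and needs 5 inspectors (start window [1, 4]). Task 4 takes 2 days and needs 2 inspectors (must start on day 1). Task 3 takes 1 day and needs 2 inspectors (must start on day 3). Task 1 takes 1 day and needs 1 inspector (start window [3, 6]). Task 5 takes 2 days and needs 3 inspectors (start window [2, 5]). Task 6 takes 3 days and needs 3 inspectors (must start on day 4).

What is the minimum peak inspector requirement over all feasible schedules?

7

Schedule Task 2@1, Task 4@1, Task 3@3, Task 1@3, Task 5@2, Task 6@4: d1:7  d2:5  d3:6  d4:3  d5:3  d6:3 — peak 7.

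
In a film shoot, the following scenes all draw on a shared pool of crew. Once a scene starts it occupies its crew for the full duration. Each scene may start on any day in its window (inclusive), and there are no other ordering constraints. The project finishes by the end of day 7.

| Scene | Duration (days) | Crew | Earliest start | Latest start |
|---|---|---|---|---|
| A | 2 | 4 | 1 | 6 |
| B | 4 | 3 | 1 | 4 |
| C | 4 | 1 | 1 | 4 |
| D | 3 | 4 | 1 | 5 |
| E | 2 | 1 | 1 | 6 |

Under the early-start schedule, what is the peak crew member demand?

Early-start schedule: A@1, B@1, C@1, D@1, E@1.
Load per day: day 1: 13, day 2: 13, day 3: 8, day 4: 4, day 5: 0, day 6: 0, day 7: 0.
Peak is 13.

13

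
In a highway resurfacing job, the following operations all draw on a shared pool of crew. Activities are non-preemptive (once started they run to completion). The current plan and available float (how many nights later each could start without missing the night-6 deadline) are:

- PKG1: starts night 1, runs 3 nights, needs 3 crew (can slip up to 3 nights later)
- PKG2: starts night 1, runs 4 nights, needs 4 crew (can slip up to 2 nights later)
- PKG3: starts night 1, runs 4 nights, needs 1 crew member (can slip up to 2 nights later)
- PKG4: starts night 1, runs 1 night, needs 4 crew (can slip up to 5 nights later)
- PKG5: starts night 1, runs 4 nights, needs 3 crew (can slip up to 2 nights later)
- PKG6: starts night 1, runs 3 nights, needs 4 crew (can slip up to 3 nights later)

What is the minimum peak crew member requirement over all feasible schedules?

12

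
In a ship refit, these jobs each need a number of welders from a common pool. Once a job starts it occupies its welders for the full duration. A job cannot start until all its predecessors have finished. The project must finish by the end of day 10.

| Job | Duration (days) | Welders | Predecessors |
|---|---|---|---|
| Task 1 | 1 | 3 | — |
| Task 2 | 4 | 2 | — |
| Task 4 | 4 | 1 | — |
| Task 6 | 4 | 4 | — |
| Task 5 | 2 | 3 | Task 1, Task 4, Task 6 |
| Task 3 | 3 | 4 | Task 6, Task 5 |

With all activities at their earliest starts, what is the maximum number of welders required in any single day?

10

Early-start schedule: Task 1@1, Task 2@1, Task 4@1, Task 6@1, Task 5@5, Task 3@7.
Load per day: day 1: 10, day 2: 7, day 3: 7, day 4: 7, day 5: 3, day 6: 3, day 7: 4, day 8: 4, day 9: 4, day 10: 0.
Peak is 10.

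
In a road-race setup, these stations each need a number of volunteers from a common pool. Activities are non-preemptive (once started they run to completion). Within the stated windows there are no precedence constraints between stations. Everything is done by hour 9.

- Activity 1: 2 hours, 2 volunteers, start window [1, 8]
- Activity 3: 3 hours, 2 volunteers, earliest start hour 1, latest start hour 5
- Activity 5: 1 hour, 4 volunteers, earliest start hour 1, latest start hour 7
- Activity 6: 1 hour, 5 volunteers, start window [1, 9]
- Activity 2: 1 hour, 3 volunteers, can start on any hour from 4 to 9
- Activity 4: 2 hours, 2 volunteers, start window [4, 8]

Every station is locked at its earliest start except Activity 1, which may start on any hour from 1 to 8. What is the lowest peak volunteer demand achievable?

11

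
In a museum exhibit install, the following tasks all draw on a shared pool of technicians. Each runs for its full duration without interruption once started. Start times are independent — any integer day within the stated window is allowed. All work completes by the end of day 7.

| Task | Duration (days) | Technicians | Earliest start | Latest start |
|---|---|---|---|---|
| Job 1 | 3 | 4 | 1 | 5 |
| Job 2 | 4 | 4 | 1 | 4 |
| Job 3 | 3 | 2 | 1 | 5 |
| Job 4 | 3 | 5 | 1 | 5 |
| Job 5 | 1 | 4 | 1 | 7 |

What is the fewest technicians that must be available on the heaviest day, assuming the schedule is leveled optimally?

8

Early-start (Job 1@1, Job 2@1, Job 3@1, Job 4@1, Job 5@1) gives peak 19: d1:19  d2:15  d3:15  d4:4  d5:0  d6:0  d7:0.
Shift Job 3→5, Job 4→5, Job 5→4.
Schedule Job 1@1, Job 2@1, Job 3@5, Job 4@5, Job 5@4: d1:8  d2:8  d3:8  d4:8  d5:7  d6:7  d7:7 — peak 8.
Total technician-days = 53 over 7 days ⇒ peak ≥ ⌈53/7⌉ = 8, so 8 is optimal.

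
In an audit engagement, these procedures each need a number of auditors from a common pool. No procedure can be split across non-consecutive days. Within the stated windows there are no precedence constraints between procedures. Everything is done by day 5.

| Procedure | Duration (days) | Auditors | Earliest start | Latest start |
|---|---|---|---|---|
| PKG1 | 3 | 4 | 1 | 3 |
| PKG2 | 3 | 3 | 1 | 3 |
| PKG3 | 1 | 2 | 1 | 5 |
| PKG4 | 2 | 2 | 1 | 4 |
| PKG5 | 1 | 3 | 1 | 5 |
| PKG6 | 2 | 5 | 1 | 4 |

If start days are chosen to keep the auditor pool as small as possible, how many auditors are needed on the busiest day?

Early-start (PKG1@1, PKG2@1, PKG3@1, PKG4@1, PKG5@1, PKG6@1) gives peak 19: d1:19  d2:14  d3:7  d4:0  d5:0.
Shift PKG4→2, PKG5→4, PKG6→4.
Schedule PKG1@1, PKG2@1, PKG3@1, PKG4@2, PKG5@4, PKG6@4: d1:9  d2:9  d3:9  d4:8  d5:5 — peak 9.

9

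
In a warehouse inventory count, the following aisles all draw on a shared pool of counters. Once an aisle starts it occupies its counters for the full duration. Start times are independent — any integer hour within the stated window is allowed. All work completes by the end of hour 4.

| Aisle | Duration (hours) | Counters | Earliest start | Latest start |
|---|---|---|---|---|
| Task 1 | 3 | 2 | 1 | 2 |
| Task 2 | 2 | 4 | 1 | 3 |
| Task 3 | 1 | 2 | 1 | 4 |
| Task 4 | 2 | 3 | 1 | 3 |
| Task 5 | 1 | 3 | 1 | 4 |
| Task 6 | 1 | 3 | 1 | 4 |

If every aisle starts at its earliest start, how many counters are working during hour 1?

At early start, hour 1 has: Task 1, Task 2, Task 3, Task 4, Task 5, Task 6.
Demand: 2 + 4 + 2 + 3 + 3 + 3 = 17.

17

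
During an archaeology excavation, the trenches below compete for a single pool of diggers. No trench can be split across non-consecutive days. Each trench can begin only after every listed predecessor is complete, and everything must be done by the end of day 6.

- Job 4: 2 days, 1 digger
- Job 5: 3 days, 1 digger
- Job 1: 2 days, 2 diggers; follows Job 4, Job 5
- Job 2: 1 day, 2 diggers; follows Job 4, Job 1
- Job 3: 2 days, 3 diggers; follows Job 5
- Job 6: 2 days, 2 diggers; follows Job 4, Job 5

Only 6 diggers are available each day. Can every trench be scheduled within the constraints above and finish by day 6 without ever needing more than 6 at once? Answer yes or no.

no

The minimum achievable peak is 7; 6 < 7, so no feasible schedule stays within the cap.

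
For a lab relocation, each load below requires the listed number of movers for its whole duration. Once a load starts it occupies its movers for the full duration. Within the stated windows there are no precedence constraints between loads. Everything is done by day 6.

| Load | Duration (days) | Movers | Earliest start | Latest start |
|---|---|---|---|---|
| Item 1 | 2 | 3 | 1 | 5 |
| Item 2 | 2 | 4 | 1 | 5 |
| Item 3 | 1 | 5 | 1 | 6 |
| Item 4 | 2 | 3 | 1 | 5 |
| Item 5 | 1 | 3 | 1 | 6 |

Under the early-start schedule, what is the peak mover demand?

Early-start schedule: Item 1@1, Item 2@1, Item 3@1, Item 4@1, Item 5@1.
Load per day: day 1: 18, day 2: 10, day 3: 0, day 4: 0, day 5: 0, day 6: 0.
Peak is 18.

18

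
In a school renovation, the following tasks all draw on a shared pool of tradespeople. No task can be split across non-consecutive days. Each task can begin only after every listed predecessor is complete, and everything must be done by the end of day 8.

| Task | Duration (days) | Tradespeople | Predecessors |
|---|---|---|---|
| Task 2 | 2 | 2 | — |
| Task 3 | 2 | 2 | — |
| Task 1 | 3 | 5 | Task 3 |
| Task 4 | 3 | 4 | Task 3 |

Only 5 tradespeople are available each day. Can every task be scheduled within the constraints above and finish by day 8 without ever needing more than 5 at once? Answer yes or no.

yes

Schedule Task 2@1, Task 3@1, Task 1@3, Task 4@6: d1:4  d2:4  d3:5  d4:5  d5:5  d6:4  d7:4  d8:4 — peak 5 ≤ 5.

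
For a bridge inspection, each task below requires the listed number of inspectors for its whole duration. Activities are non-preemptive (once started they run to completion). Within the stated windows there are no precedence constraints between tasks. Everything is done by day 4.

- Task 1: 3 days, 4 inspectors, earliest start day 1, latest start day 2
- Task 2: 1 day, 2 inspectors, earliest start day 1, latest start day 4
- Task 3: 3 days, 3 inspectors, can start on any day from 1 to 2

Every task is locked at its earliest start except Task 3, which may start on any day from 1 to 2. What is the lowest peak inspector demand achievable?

7

Task 3@1: d1:9  d2:7  d3:7  d4:0 → peak 9
Task 3@2: d1:6  d2:7  d3:7  d4:3 → peak 7
Best is Task 3@2, peak 7.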